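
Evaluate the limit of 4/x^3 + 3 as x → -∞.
Evaluate the dominant behaviour as x → -∞; each term tends to a finite value or vanishes.
Limit = 3.

Final answer: 3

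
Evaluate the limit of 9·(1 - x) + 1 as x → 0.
Direct substitution at x = 0 gives 10.

Final answer: 10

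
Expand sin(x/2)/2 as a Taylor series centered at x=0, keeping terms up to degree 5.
x^5/7680 - x^3/96 + x/4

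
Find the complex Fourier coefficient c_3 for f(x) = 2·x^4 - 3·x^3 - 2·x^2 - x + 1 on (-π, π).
Compute the real Fourier coefficients first: a_3 = 56/27 - 16·π^2/9, b_3 = 2/3 - 2·π^2.
Then c_3 = (a_3 − i·b_3)/2 = -8·π^2/9 + 28/27 - i/3 + i·π^2.

Final answer: -8·π^2/9 + 28/27 - i/3 + i·π^2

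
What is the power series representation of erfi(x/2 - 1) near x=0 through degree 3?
e·x^3/(4·√(π)) - e·x^2/(2·√(π)) + e·x/√(π) - erfi(1)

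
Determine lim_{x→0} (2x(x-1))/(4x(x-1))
Both numerator and denominator → 0 as x → 0; this is a 0/0 indeterminate form.
Expand each to leading order near x = 0: numerator ~ -2·x, denominator ~ -4·x.
The limit of the ratio is 1/2.

Final answer: 1/2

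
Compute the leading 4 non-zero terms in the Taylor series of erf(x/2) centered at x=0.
-x^7/(2688·√(π)) + x^5/(160·√(π)) - x^3/(12·√(π)) + x/√(π)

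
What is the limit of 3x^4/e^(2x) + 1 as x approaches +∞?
The quotient is an ∞/∞ indeterminate form as x → +∞.
The exponential denominator e^(2x) dominates the polynomial numerator (e^x ≫ x^4 as x → ∞), so the quotient → 0.
Adding the constant: 0 + 1 = 1. Limit = 1.

Final answer: 1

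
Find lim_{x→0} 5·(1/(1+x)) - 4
Direct substitution at x = 0 gives 1.

Final answer: 1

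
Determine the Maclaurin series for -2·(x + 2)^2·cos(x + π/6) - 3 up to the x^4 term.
x^4·(-2/3 + √(3)/3) + x^3·(1/3 + 2·√(3)) + x^2·(√(3) + 4) + x·(4 - 4·√(3)) - 4·√(3) - 3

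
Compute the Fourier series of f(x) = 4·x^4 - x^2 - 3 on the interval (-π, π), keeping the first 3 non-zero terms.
(196 - 32·π^2)·cos(x) + (-13 + 8·π^2)·cos(2·x) - π^2/3 - 3 + 4·π^4/5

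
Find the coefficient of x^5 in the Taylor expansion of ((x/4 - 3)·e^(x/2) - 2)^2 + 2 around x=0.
Expand to order 5: ((x/4 - 3)·e^(x/2) - 2)^2 + 2 = 3·x^5/128 + x^4/6 + 15·x^3/16 + 65·x^2/16 + 25·x/2 + 27 + O(x^6).
The coefficient of x^5 is 3/128.

Final answer: 3/128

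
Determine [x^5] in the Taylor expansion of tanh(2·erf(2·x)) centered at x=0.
Expand to order 5: tanh(2·erf(2·x)) = x^5·(64/(5·√(π)) + 2048/(3·π^(3/2)) + 65536/(15·π^(5/2))) + x^3·(-512/(3·π^(3/2)) - 32/(3·√(π))) + 8·x/√(π) + O(x^6).
The coefficient of x^5 is 64/(5·√(π)) + 2048/(3·π^(3/2)) + 65536/(15·π^(5/2)).

Final answer: 64/(5·√(π)) + 2048/(3·π^(3/2)) + 65536/(15·π^(5/2))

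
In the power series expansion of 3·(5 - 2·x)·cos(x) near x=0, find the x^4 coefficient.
Expand to order 4: 3·(5 - 2·x)·cos(x) = 5·x^4/8 + 3·x^3 - 15·x^2/2 - 6·x + 15 + O(x^5).
The coefficient of x^4 is 5/8.

Final answer: 5/8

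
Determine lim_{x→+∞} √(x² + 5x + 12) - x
This is an ∞ − ∞ indeterminate form.
Multiply and divide by the conjugate √(x²+5x + 12) + x; the x² terms cancel, leaving (5x + 12)/(√(x²+5x + 12)+x) → 5/2.
Limit = 5/2.

Final answer: 5/2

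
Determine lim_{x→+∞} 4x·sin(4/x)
As x → +∞: let u = 4/x → 0⁺; then 4·x·sin(4/x) = 4·4·sin(u)/u → 4·4·1 = 16.
Limit = 16.

Final answer: 16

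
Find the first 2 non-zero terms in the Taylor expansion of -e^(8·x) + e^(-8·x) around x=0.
-512·x^3/3 - 16·x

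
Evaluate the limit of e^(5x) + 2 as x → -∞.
Evaluate the dominant behaviour as x → -∞; each term tends to a finite value or vanishes.
Limit = 2.

Final answer: 2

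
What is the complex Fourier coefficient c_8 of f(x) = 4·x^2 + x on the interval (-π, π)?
Compute the real Fourier coefficients first: a_8 = 1/4, b_8 = -1/4.
Then c_8 = (a_8 − i·b_8)/2 = 1/8 + i/8.

Final answer: 1/8 + i/8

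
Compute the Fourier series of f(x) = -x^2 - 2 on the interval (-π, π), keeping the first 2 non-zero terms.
4·cos(x) - π^2/3 - 2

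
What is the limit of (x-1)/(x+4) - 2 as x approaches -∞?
Evaluate the dominant behaviour as x → -∞; each term tends to a finite value or vanishes.
Limit = -1.

Final answer: -1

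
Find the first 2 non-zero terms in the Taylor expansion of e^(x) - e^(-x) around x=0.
x^3/3 + 2·x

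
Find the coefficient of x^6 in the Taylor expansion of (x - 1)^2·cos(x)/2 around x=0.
Expand to order 6: (x - 1)^2·cos(x)/2 = 29·x^6/1440 - x^5/24 - 11·x^4/48 + x^3/2 + x^2/4 - x + 1/2 + O(x^7).
The coefficient of x^6 is 29/1440.

Final answer: 29/1440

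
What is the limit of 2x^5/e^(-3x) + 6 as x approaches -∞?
The quotient is an ∞/∞ indeterminate form as x → -∞.
Compare growth rates of the dominant terms (exponentials ≫ polynomials ≫ logarithms), or apply L'Hôpital's rule; the quotient → 0.
Adding the constant: 0 + 6 = 6. Limit = 6.

Final answer: 6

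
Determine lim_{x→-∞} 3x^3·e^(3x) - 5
The product is a 0·∞ indeterminate form at x → -∞.
Rewrite the product as 3x^3 / e^(-3x) (an ∞/∞ form) and apply L'Hôpital, or use the standard hierarchy e^(3|x|) ≫ |x^3| as x → -∞.
The indeterminate product → 0, so the limit = -5.

Final answer: -5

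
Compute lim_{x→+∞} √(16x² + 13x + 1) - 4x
As x → +∞: multiply by the conjugate to get (13x+1)/(√(16x²+13x+1)+4x); the denominator ~ 8x, so the limit is 13/8.
Limit = 13/8.

Final answer: 13/8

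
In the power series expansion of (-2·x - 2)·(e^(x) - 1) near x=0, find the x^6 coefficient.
Expand to order 6: (-2·x - 2)·(e^(x) - 1) = -7·x^6/360 - x^5/10 - 5·x^4/12 - 4·x^3/3 - 3·x^2 - 2·x + O(x^7).
The coefficient of x^6 is -7/360.

Final answer: -7/360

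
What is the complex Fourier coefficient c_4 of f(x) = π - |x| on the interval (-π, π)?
Compute the real Fourier coefficients first: a_4 = 0, b_4 = 0.
Then c_4 = (a_4 − i·b_4)/2 = 0.

Final answer: 0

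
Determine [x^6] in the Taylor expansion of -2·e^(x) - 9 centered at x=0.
Expand to order 6: -2·e^(x) - 9 = -x^6/360 - x^5/60 - x^4/12 - x^3/3 - x^2 - 2·x - 11 + O(x^7).
The coefficient of x^6 is -1/360.

Final answer: -1/360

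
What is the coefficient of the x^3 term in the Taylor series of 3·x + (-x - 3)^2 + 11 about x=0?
Expand to order 3: 3·x + (-x - 3)^2 + 11 = x^2 + 9·x + 20 + O(x^4).
The coefficient of x^3 is 0.

Final answer: 0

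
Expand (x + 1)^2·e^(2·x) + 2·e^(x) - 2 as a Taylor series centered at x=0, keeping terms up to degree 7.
79·x^7/168 + 31·x^6/24 + 59·x^5/20 + 65·x^4/12 + 23·x^3/3 + 8·x^2 + 6·x + 1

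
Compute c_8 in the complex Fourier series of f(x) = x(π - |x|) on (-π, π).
Compute the real Fourier coefficients first: a_8 = 0, b_8 = 0.
Then c_8 = (a_8 − i·b_8)/2 = 0.

Final answer: 0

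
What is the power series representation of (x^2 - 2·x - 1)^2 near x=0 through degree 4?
x^4 - 4·x^3 + 2·x^2 + 4·x + 1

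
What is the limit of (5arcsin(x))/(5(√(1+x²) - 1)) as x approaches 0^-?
Both numerator and denominator → 0 as x → 0^-; this is a 0/0 indeterminate form.
Expand each to leading order near x = 0: numerator ~ 5·x, denominator ~ 5·x^2/2.
The limit of the ratio is -∞.

Final answer: -∞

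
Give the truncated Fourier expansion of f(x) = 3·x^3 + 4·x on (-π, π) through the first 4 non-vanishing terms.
(-28 + 6·π^2)·sin(x) + (1/2 - 3·π^2)·sin(2·x) + (4/3 + 2·π^2)·sin(3·x) + (-3·π^2/2 - 23/16)·sin(4·x)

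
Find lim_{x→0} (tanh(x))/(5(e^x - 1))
Both numerator and denominator → 0 as x → 0; this is a 0/0 indeterminate form.
Expand each to leading order near x = 0: numerator ~ x, denominator ~ 5·x.
The limit of the ratio is 1/5.

Final answer: 1/5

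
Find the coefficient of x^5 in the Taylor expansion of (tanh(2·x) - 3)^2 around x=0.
Expand to order 5: (tanh(2·x) - 3)^2 = -128·x^5/5 - 32·x^4/3 + 16·x^3 + 4·x^2 - 12·x + 9 + O(x^6).
The coefficient of x^5 is -128/5.

Final answer: -128/5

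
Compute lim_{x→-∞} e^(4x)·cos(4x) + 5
Evaluate the dominant behaviour as x → -∞; each term tends to a finite value or vanishes.
Limit = 5.

Final answer: 5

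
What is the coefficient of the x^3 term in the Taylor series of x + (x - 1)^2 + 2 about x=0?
Expand to order 3: x + (x - 1)^2 + 2 = x^2 - x + 3 + O(x^4).
The coefficient of x^3 is 0.

Final answer: 0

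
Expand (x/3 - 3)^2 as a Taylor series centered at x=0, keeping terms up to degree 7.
x^2/9 - 2·x + 9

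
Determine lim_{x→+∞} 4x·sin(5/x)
As x → +∞: let u = 5/x → 0⁺; then 4·x·sin(5/x) = 4·5·sin(u)/u → 4·5·1 = 20.
Limit = 20.

Final answer: 20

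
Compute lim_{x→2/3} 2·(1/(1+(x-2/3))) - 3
Direct substitution at x = 2/3 gives -1.

Final answer: -1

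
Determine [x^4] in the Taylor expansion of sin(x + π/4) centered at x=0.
Expand to order 4: sin(x + π/4) = √(2)·x^4/48 - √(2)·x^3/12 - √(2)·x^2/4 + √(2)·x/2 + √(2)/2 + O(x^5).
The coefficient of x^4 is √(2)/48.

Final answer: √(2)/48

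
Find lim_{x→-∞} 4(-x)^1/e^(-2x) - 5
The quotient is an ∞/∞ indeterminate form as x → -∞.
Compare growth rates of the dominant terms (exponentials ≫ polynomials ≫ logarithms), or apply L'Hôpital's rule; the quotient → 0.
Adding the constant: 0 - 5 = -5. Limit = -5.

Final answer: -5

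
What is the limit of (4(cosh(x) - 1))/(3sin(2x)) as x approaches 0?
Both numerator and denominator → 0 as x → 0; this is a 0/0 indeterminate form.
Expand each to leading order near x = 0: numerator ~ 2·x^2, denominator ~ 6·x.
The limit of the ratio is 0.

Final answer: 0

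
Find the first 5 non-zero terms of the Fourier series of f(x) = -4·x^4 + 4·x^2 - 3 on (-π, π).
(-208 + 32·π^2)·cos(x) + (16 - 8·π^2)·cos(2·x) + (-112/27 + 32·π^2/9)·cos(3·x) + (7/4 - 2·π^2)·cos(4·x) - 4·π^4/5 - 3 + 4·π^2/3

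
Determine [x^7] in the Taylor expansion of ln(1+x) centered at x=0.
Expand to order 7: ln(1+x) = x^7/7 - x^6/6 + x^5/5 - x^4/4 + x^3/3 - x^2/2 + x + O(x^8).
The coefficient of x^7 is 1/7.

Final answer: 1/7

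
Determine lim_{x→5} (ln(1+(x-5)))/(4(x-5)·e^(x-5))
Both numerator and denominator → 0 as x → 5; this is a 0/0 indeterminate form.
Expand each to leading order near x = 5: numerator ~ (x - 5), denominator ~ 4·(x - 5).
The limit of the ratio is 1/4.

Final answer: 1/4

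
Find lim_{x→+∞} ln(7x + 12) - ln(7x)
This is an ∞ − ∞ indeterminate form.
Combine the logarithms: ln(7x+12) − ln(7x) = ln((7x+12)/(7x)) = ln(1 + 12/(7x)) → ln(1) = 0.
Limit = 0.

Final answer: 0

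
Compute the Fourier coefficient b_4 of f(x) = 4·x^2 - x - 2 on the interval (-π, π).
b_4 = (1/π) ∫_{-π}^{π} f(x)·sin(4x) dx.
Evaluate the integral (use parity and integration by parts as needed): b_4 = 1/2.

Final answer: 1/2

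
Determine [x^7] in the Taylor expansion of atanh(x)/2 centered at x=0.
Expand to order 7: atanh(x)/2 = x^7/14 + x^5/10 + x^3/6 + x/2 + O(x^8).
The coefficient of x^7 is 1/14.

Final answer: 1/14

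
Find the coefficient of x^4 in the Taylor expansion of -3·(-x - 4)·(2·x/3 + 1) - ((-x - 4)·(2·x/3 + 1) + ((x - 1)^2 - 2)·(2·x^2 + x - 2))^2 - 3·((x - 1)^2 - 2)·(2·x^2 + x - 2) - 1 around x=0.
Expand to order 4: -3·(-x - 4)·(2·x/3 + 1) - ((-x - 4)·(2·x/3 + 1) + ((x - 1)^2 - 2)·(2·x^2 + x - 2))^2 - 3·((x - 1)^2 - 2)·(2·x^2 + x - 2) - 1 = -418·x^4/9 - 107·x^3/9 - 64·x^2/9 - 2·x/3 + 1 + O(x^5).
The coefficient of x^4 is -418/9.

Final answer: -418/9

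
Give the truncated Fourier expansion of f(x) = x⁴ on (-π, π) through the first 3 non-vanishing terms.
(48 - 8·π^2)·cos(x) + (-3 + 2·π^2)·cos(2·x) + π^4/5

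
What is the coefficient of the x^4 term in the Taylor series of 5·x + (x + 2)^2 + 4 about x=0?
Expand to order 4: 5·x + (x + 2)^2 + 4 = x^2 + 9·x + 8 + O(x^5).
The coefficient of x^4 is 0.

Final answer: 0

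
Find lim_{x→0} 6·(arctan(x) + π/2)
Direct substitution at x = 0 gives 3·π.

Final answer: 3·π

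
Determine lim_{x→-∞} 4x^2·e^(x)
This is a 0·∞ indeterminate form at x → -∞.
Rewrite the product as 4x^2 / e^(-x) (an ∞/∞ form) and apply L'Hôpital, or use the standard hierarchy e^(|x|) ≫ |x^2| as x → -∞.
The indeterminate product → 0, so the limit = 0.

Final answer: 0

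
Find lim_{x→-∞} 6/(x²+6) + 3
Evaluate the dominant behaviour as x → -∞; each term tends to a finite value or vanishes.
Limit = 3.

Final answer: 3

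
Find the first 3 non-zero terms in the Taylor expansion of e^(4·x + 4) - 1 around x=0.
8·x^2·e^(4) + 4·x·e^(4) - 1 + e^(4)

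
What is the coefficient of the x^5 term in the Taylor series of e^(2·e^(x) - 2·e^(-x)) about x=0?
Expand to order 5: e^(2·e^(x) - 2·e^(-x)) = 139·x^5/10 + 40·x^4/3 + 34·x^3/3 + 8·x^2 + 4·x + 1 + O(x^6).
The coefficient of x^5 is 139/10.

Final answer: 139/10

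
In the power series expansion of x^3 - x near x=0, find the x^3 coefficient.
Expand to order 3: x^3 - x = x^3 - x + O(x^4).
The coefficient of x^3 is 1.

Final answer: 1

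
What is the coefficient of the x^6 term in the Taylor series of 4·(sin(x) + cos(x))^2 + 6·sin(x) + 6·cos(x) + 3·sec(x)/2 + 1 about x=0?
Expand to order 6: 4·(sin(x) + cos(x))^2 + 6·sin(x) + 6·cos(x) + 3·sec(x)/2 + 1 = 19·x^6/160 + 67·x^5/60 + 9·x^4/16 - 19·x^3/3 - 9·x^2/4 + 14·x + 25/2 + O(x^7).
The coefficient of x^6 is 19/160.

Final answer: 19/160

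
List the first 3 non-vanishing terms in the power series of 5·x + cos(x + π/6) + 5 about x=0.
-√(3)·x^2/4 + 9·x/2 + √(3)/2 + 5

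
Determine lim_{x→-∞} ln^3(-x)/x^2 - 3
The quotient is an ∞/∞ indeterminate form as x → -∞.
Compare growth rates of the dominant terms (exponentials ≫ polynomials ≫ logarithms), or apply L'Hôpital's rule; the quotient → 0.
Adding the constant: 0 - 3 = -3. Limit = -3.

Final answer: -3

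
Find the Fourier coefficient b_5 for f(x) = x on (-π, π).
b_5 = (1/π) ∫_{-π}^{π} f(x)·sin(5x) dx.
Evaluate the integral (use parity and integration by parts as needed): b_5 = 2/5.

Final answer: 2/5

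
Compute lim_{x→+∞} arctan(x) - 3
Evaluate the dominant behaviour as x → +∞; each term tends to a finite value or vanishes.
Limit = -3 + π/2.

Final answer: -3 + π/2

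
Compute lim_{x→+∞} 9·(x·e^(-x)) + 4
Evaluate the dominant behaviour as x → +∞; each term tends to a finite value or vanishes.
Limit = 4.

Final answer: 4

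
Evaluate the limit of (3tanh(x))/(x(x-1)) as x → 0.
Both numerator and denominator → 0 as x → 0; this is a 0/0 indeterminate form.
Expand each to leading order near x = 0: numerator ~ 3·x, denominator ~ -x.
The limit of the ratio is -3.

Final answer: -3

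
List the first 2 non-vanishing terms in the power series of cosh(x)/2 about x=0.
x^2/4 + 1/2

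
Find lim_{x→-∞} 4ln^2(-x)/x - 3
The quotient is an ∞/∞ indeterminate form as x → -∞.
Compare growth rates of the dominant terms (exponentials ≫ polynomials ≫ logarithms), or apply L'Hôpital's rule; the quotient → 0.
Adding the constant: 0 - 3 = -3. Limit = -3.

Final answer: -3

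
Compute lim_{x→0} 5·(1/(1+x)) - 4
Direct substitution at x = 0 gives 1.

Final answer: 1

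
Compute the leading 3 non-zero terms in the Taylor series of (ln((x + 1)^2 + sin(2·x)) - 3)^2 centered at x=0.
58·x^2 - 24·x + 9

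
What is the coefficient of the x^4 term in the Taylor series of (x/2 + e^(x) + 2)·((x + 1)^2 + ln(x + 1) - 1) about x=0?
Expand to order 4: (x/2 + e^(x) + 2)·((x + 1)^2 + ln(x + 1) - 1) = x^4/2 + 13·x^3/4 + 6·x^2 + 9·x + O(x^5).
The coefficient of x^4 is 1/2.

Final answer: 1/2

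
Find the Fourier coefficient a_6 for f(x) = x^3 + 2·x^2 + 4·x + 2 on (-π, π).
a_6 = (1/π) ∫_{-π}^{π} f(x)·cos(6x) dx.
Evaluate the integral (use parity and integration by parts as needed): a_6 = 2/9.

Final answer: 2/9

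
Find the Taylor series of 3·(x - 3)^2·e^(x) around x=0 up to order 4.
-3·x^4/8 - 3·x^3/2 - 3·x^2/2 + 9·x + 27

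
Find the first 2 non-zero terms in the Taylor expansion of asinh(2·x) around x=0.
-4·x^3/3 + 2·x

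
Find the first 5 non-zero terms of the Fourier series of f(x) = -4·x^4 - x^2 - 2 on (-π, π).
(-188 + 32·π^2)·cos(x) + (11 - 8·π^2)·cos(2·x) + (-52/27 + 32·π^2/9)·cos(3·x) + (1/2 - 2·π^2)·cos(4·x) - 4·π^4/5 - π^2/3 - 2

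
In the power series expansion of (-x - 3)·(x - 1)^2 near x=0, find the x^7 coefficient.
Expand to order 7: (-x - 3)·(x - 1)^2 = -x^3 - x^2 + 5·x - 3 + O(x^8).
The coefficient of x^7 is 0.

Final answer: 0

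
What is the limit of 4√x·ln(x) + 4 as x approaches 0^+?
The product is a 0·∞ indeterminate form at x → 0⁺.
Rewrite the product as 4·ln(x) / x^(-1/2) and apply L'Hôpital, or use the standard hierarchy x^(-1/2) ≫ |ln x| as x → 0⁺.
The indeterminate product → 0, so the limit = 4.

Final answer: 4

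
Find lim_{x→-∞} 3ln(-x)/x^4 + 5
The quotient is an ∞/∞ indeterminate form as x → -∞.
Compare growth rates of the dominant terms (exponentials ≫ polynomials ≫ logarithms), or apply L'Hôpital's rule; the quotient → 0.
Adding the constant: 0 + 5 = 5. Limit = 5.

Final answer: 5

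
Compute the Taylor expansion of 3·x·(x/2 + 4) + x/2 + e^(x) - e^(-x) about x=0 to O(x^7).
x^5/60 + x^3/3 + 3·x^2/2 + 29·x/2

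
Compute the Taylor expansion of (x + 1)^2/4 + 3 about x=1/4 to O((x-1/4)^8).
217/64 + 5·(x - 1/4)/8 + (x - 1/4)^2/4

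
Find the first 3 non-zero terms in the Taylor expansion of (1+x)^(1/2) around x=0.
-x^2/8 + x/2 + 1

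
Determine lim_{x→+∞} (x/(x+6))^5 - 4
As x → +∞: x/(x+6) = 1/(1 + 6/x) → 1, and the 5th power of a limit-1 base also → 1; with the additive constant, 1 - 4 = -3.
Limit = -3.

Final answer: -3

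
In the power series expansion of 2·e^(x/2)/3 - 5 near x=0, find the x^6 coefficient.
Expand to order 6: 2·e^(x/2)/3 - 5 = x^6/69120 + x^5/5760 + x^4/576 + x^3/72 + x^2/12 + x/3 - 13/3 + O(x^7).
The coefficient of x^6 is 1/69120.

Final answer: 1/69120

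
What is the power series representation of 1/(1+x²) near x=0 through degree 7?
-x^6 + x^4 - x^2 + 1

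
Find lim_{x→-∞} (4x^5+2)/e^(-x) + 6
The quotient is an ∞/∞ indeterminate form as x → -∞.
Compare growth rates of the dominant terms (exponentials ≫ polynomials ≫ logarithms), or apply L'Hôpital's rule; the quotient → 0.
Adding the constant: 0 + 6 = 6. Limit = 6.

Final answer: 6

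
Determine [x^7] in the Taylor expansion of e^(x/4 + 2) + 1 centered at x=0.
Expand to order 7: e^(x/4 + 2) + 1 = x^7·e^(2)/82575360 + x^6·e^(2)/2949120 + x^5·e^(2)/122880 + x^4·e^(2)/6144 + x^3·e^(2)/384 + x^2·e^(2)/32 + x·e^(2)/4 + 1 + e^(2) + O(x^8).
The coefficient of x^7 is e^(2)/82575360.

Final answer: e^(2)/82575360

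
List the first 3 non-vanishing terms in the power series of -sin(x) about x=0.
-x^5/120 + x^3/6 - x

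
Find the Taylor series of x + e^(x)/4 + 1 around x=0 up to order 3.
x^3/24 + x^2/8 + 5·x/4 + 5/4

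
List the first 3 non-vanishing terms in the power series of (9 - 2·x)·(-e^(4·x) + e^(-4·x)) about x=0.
-192·x^3 + 16·x^2 - 72·x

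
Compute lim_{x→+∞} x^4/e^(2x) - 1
The quotient is an ∞/∞ indeterminate form as x → +∞.
The exponential denominator e^(2x) dominates the polynomial numerator (e^x ≫ x^4 as x → ∞), so the quotient → 0.
Adding the constant: 0 - 1 = -1. Limit = -1.

Final answer: -1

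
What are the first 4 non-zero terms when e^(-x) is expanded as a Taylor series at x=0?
-x^3/6 + x^2/2 - x + 1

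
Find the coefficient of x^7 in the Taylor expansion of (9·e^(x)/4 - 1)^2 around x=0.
Expand to order 7: (9·e^(x)/4 - 1)^2 = 143·x^7/1120 + 71·x^6/160 + 21·x^5/16 + 51·x^4/16 + 6·x^3 + 63·x^2/8 + 45·x/8 + 25/16 + O(x^8).
The coefficient of x^7 is 143/1120.

Final answer: 143/1120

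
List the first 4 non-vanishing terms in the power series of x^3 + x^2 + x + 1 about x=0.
x^3 + x^2 + x + 1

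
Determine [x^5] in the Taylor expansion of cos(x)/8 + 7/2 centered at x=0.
Expand to order 5: cos(x)/8 + 7/2 = x^4/192 - x^2/16 + 29/8 + O(x^6).
The coefficient of x^5 is 0.

Final answer: 0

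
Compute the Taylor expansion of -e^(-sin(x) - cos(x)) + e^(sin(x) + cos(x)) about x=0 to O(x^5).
x^4·(-5·e/24 - 5·e^(-1)/24) + x^3·(-e/2 + e^(-1)/2) - x^2·e^(-1) + x·(e^(-1) + e) - e^(-1) + e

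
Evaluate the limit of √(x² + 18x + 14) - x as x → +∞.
This is an ∞ − ∞ indeterminate form.
Multiply and divide by the conjugate √(x²+18x + 14) + x; the x² terms cancel, leaving (18x + 14)/(√(x²+18x + 14)+x) → 18/2 = 9.
Limit = 9.

Final answer: 9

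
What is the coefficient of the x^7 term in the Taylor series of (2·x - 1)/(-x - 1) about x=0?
Expand to order 7: (2·x - 1)/(-x - 1) = -3·x^7 + 3·x^6 - 3·x^5 + 3·x^4 - 3·x^3 + 3·x^2 - 3·x + 1 + O(x^8).
The coefficient of x^7 is -3.

Final answer: -3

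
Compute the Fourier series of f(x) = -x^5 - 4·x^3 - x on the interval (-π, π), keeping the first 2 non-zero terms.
(-2·π^4 - 194 + 32·π^2)·sin(x) + (-π^2 + 5/2 + π^4)·sin(2·x)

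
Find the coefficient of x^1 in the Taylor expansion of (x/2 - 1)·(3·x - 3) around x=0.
Expand to order 1: (x/2 - 1)·(3·x - 3) = 3 - 9·x/2 + O(x^2).
The coefficient of x^1 is -9/2.

Final answer: -9/2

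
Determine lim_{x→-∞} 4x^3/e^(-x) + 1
The quotient is an ∞/∞ indeterminate form as x → -∞.
Compare growth rates of the dominant terms (exponentials ≫ polynomials ≫ logarithms), or apply L'Hôpital's rule; the quotient → 0.
Adding the constant: 0 + 1 = 1. Limit = 1.

Final answer: 1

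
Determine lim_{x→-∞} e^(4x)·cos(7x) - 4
Evaluate the dominant behaviour as x → -∞; each term tends to a finite value or vanishes.
Limit = -4.

Final answer: -4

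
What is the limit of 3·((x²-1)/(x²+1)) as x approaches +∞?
Evaluate the dominant behaviour as x → +∞; each term tends to a finite value or vanishes.
Limit = 3.

Final answer: 3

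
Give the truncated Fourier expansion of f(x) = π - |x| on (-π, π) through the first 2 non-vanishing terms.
4·cos(x)/π + π/2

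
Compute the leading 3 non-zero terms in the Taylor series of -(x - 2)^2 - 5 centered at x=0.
-x^2 + 4·x - 9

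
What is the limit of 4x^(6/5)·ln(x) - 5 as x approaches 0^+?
The product is a 0·∞ indeterminate form at x → 0⁺.
Rewrite the product as 4·ln(x) / x^(-6/5) and apply L'Hôpital, or use the standard hierarchy x^(-6/5) ≫ |ln x| as x → 0⁺.
The indeterminate product → 0, so the limit = -5.

Final answer: -5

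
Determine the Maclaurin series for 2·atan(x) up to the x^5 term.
2·x^5/5 - 2·x^3/3 + 2·x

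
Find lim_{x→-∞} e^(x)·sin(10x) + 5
Evaluate the dominant behaviour as x → -∞; each term tends to a finite value or vanishes.
Limit = 5.

Final answer: 5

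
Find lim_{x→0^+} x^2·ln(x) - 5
The product is a 0·∞ indeterminate form at x → 0⁺.
Rewrite the product as ln(x) / x^(-2) and apply L'Hôpital, or use the standard hierarchy x^(-2) ≫ |ln x| as x → 0⁺.
The indeterminate product → 0, so the limit = -5.

Final answer: -5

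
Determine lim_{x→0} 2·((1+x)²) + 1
Direct substitution at x = 0 gives 3.

Final answer: 3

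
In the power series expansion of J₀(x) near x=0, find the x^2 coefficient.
Expand to order 2: J₀(x) = 1 - x^2/4 + O(x^3).
The coefficient of x^2 is -1/4.

Final answer: -1/4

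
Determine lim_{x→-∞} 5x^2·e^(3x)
This is a 0·∞ indeterminate form at x → -∞.
Rewrite the product as 5x^2 / e^(-3x) (an ∞/∞ form) and apply L'Hôpital, or use the standard hierarchy e^(3|x|) ≫ |x^2| as x → -∞.
The indeterminate product → 0, so the limit = 0.

Final answer: 0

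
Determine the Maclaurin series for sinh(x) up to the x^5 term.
x^5/120 + x^3/6 + x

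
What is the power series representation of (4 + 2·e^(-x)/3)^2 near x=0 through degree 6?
19·x^6/405 - 22·x^5/135 + 14·x^4/27 - 40·x^3/27 + 32·x^2/9 - 56·x/9 + 196/9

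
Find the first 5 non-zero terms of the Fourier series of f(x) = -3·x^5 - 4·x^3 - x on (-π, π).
(-674 - 6·π^4 + 112·π^2)·sin(x) + (-11·π^2 + 35/2 + 3·π^4)·sin(2·x) + (-2·π^4 - 50/27 + 16·π^2/9)·sin(3·x) + (29/64 + π^2/8 + 3·π^4/2)·sin(4·x) + (-6·π^4/5 - 16·π^2/25 - 154/625)·sin(5·x)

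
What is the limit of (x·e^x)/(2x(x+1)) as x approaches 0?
Both numerator and denominator → 0 as x → 0; this is a 0/0 indeterminate form.
Expand each to leading order near x = 0: numerator ~ x, denominator ~ 2·x.
The limit of the ratio is 1/2.

Final answer: 1/2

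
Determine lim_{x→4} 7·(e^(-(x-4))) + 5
Direct substitution at x = 4 gives 12.

Final answer: 12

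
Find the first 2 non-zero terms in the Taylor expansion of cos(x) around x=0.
1 - x^2/2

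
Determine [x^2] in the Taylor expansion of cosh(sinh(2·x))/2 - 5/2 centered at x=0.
Expand to order 2: cosh(sinh(2·x))/2 - 5/2 = x^2 - 2 + O(x^3).
The coefficient of x^2 is 1.

Final answer: 1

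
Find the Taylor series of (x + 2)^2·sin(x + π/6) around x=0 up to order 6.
x^6·(13/720 + √(3)/60) + x^5·(1/12 - √(3)/15) + x^4·(-√(3)/3 - 1/6) + x^3·(-1 + √(3)/6) + x^2·(-1/2 + 2·√(3)) + x·(2 + 2·√(3)) + 2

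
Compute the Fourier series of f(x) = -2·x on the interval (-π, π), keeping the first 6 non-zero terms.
-4·sin(x) + 2·sin(2·x) - 4·sin(3·x)/3 + sin(4·x) - 4·sin(5·x)/5 + 2·sin(6·x)/3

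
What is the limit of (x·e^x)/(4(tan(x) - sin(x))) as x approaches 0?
Both numerator and denominator → 0 as x → 0; this is a 0/0 indeterminate form.
Expand each to leading order near x = 0: numerator ~ x, denominator ~ 2·x^3.
The limit of the ratio is ∞.

Final answer: ∞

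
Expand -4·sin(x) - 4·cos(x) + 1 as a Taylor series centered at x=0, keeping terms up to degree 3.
2·x^3/3 + 2·x^2 - 4·x - 3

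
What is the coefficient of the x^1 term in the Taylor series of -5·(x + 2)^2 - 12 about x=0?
Expand to order 1: -5·(x + 2)^2 - 12 = -20·x - 32 + O(x^2).
The coefficient of x^1 is -20.

Final answer: -20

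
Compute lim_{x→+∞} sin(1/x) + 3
Evaluate the dominant behaviour as x → +∞; each term tends to a finite value or vanishes.
Limit = 3.

Final answer: 3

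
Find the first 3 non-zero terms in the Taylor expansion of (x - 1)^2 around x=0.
x^2 - 2·x + 1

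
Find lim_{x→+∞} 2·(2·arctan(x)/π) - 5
Evaluate the dominant behaviour as x → +∞; each term tends to a finite value or vanishes.
Limit = -3.

Final answer: -3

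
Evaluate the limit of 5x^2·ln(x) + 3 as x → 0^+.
The product is a 0·∞ indeterminate form at x → 0⁺.
Rewrite the product as 5·ln(x) / x^(-2) and apply L'Hôpital, or use the standard hierarchy x^(-2) ≫ |ln x| as x → 0⁺.
The indeterminate product → 0, so the limit = 3.

Final answer: 3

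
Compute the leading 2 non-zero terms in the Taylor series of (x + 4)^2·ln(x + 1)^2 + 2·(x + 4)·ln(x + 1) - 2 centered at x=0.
8·x - 2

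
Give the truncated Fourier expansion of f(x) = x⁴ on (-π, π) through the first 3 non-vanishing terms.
(48 - 8·π^2)·cos(x) + (-3 + 2·π^2)·cos(2·x) + π^4/5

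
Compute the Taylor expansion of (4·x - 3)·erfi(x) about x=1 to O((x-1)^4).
erfi(1) + (2·e + 4·√(π)·erfi(1))·(x - 1)/√(π) + 10·e·(x - 1)^2/√(π) + 10·e·(x - 1)^3/√(π)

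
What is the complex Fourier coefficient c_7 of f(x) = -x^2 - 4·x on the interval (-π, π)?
Compute the real Fourier coefficients first: a_7 = 4/49, b_7 = -8/7.
Then c_7 = (a_7 − i·b_7)/2 = 2/49 + 4·i/7.

Final answer: 2/49 + 4·i/7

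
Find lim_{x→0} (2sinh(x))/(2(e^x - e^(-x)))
Both numerator and denominator → 0 as x → 0; this is a 0/0 indeterminate form.
Expand each to leading order near x = 0: numerator ~ 2·x, denominator ~ 4·x.
The limit of the ratio is 1/2.

Final answer: 1/2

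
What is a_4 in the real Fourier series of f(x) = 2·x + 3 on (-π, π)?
a_4 = (1/π) ∫_{-π}^{π} f(x)·cos(4x) dx.
Evaluate the integral (use parity and integration by parts as needed): a_4 = 0.

Final answer: 0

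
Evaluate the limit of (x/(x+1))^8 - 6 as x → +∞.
As x → +∞: x/(x+1) = 1/(1 + 1/x) → 1, and the 8th power of a limit-1 base also → 1; with the additive constant, 1 - 6 = -5.
Limit = -5.

Final answer: -5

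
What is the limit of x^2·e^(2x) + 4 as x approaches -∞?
The product is a 0·∞ indeterminate form at x → -∞.
Rewrite the product as x^2 / e^(-2x) (an ∞/∞ form) and apply L'Hôpital, or use the standard hierarchy e^(2|x|) ≫ |x^2| as x → -∞.
The indeterminate product → 0, so the limit = 4.

Final answer: 4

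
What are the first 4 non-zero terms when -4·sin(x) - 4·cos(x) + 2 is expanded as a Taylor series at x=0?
2·x^3/3 + 2·x^2 - 4·x - 2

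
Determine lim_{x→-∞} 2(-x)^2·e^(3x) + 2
The product is a 0·∞ indeterminate form at x → -∞.
Rewrite the product as 2(-x)^2 / e^(-3x) (an ∞/∞ form) and apply L'Hôpital, or use the standard hierarchy e^(3|x|) ≫ |(-x)^2| as x → -∞.
The indeterminate product → 0, so the limit = 2.

Final answer: 2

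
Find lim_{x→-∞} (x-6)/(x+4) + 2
Evaluate the dominant behaviour as x → -∞; each term tends to a finite value or vanishes.
Limit = 3.

Final answer: 3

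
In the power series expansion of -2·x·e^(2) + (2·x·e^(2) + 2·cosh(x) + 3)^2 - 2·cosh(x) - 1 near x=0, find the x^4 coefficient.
Expand to order 4: -2·x·e^(2) + (2·x·e^(2) + 2·cosh(x) + 3)^2 - 2·cosh(x) - 1 = 7·x^4/4 + 4·x^3·e^(2) + x^2·(9 + 4·e^(4)) + 18·x·e^(2) + 22 + O(x^5).
The coefficient of x^4 is 7/4.

Final answer: 7/4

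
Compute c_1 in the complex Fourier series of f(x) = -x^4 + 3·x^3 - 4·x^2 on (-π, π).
Compute the real Fourier coefficients first: a_1 = -32 + 8·π^2, b_1 = -36 + 6·π^2.
Then c_1 = (a_1 − i·b_1)/2 = -16 + 4·π^2 - 3·i·π^2 + 18·i.

Final answer: -16 + 4·π^2 - 3·i·π^2 + 18·i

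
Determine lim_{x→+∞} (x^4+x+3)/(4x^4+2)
This is an ∞/∞ indeterminate form as x → +∞.
Divide numerator and denominator by x^4 and let the lower-order terms vanish; the leading terms give 1/4.
Limit = 1/4.

Final answer: 1/4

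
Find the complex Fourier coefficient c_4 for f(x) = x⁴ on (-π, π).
Compute the real Fourier coefficients first: a_4 = -3/16 + π^2/2, b_4 = 0.
Then c_4 = (a_4 − i·b_4)/2 = -3/32 + π^2/4.

Final answer: -3/32 + π^2/4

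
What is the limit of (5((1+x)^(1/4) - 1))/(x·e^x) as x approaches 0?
Both numerator and denominator → 0 as x → 0; this is a 0/0 indeterminate form.
Expand each to leading order near x = 0: numerator ~ 5·x/4, denominator ~ x.
The limit of the ratio is 5/4.

Final answer: 5/4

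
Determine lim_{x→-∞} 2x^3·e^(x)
This is a 0·∞ indeterminate form at x → -∞.
Rewrite the product as 2x^3 / e^(-x) (an ∞/∞ form) and apply L'Hôpital, or use the standard hierarchy e^(|x|) ≫ |x^3| as x → -∞.
The indeterminate product → 0, so the limit = 0.

Final answer: 0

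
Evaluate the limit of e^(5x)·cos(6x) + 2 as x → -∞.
Evaluate the dominant behaviour as x → -∞; each term tends to a finite value or vanishes.
Limit = 2.

Final answer: 2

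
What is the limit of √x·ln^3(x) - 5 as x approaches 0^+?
The product is a 0·∞ indeterminate form at x → 0⁺.
Rewrite the product as ln^3(x) / x^(-1/2) and apply L'Hôpital, or use the standard hierarchy x^(-1/2) ≫ |ln x|^3 as x → 0⁺.
The indeterminate product → 0, so the limit = -5.

Final answer: -5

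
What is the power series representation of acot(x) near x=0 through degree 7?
x^7/7 - x^5/5 + x^3/3 - x + π/2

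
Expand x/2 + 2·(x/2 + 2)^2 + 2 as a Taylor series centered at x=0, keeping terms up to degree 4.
x^2/2 + 9·x/2 + 10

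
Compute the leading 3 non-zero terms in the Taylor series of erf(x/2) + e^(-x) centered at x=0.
x^2/2 + x·(-1 + 1/√(π)) + 1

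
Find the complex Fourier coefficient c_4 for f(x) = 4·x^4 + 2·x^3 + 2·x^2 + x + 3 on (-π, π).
Compute the real Fourier coefficients first: a_4 = -1/4 + 2·π^2, b_4 = -π^2 - 1/8.
Then c_4 = (a_4 − i·b_4)/2 = -1/8 + π^2 + i/16 + i·π^2/2.

Final answer: -1/8 + π^2 + i/16 + i·π^2/2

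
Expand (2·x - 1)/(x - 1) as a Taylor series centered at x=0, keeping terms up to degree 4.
-x^4 - x^3 - x^2 - x + 1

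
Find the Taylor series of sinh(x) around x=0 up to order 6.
x^5/120 + x^3/6 + x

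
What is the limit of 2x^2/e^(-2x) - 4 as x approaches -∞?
The quotient is an ∞/∞ indeterminate form as x → -∞.
Compare growth rates of the dominant terms (exponentials ≫ polynomials ≫ logarithms), or apply L'Hôpital's rule; the quotient → 0.
Adding the constant: 0 - 4 = -4. Limit = -4.

Final answer: -4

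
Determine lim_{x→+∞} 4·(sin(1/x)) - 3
Evaluate the dominant behaviour as x → +∞; each term tends to a finite value or vanishes.
Limit = -3.

Final answer: -3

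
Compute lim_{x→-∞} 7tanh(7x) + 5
Evaluate the dominant behaviour as x → -∞; each term tends to a finite value or vanishes.
Limit = -2.

Final answer: -2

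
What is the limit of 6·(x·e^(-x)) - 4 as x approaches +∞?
Evaluate the dominant behaviour as x → +∞; each term tends to a finite value or vanishes.
Limit = -4.

Final answer: -4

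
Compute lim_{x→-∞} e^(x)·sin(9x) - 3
Evaluate the dominant behaviour as x → -∞; each term tends to a finite value or vanishes.
Limit = -3.

Final answer: -3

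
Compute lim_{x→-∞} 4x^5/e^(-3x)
This is an ∞/∞ indeterminate form as x → -∞.
Compare growth rates of the dominant terms (exponentials ≫ polynomials ≫ logarithms), or apply L'Hôpital's rule; the quotient → 0.
Limit = 0.

Final answer: 0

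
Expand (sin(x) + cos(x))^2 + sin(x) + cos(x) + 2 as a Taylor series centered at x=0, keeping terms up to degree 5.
11·x^5/40 + x^4/24 - 3·x^3/2 - x^2/2 + 3·x + 4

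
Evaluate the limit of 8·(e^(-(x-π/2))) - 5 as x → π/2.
Direct substitution at x = π/2 gives 3.

Final answer: 3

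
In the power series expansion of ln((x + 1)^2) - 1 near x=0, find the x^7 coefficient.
Expand to order 7: ln((x + 1)^2) - 1 = 2·x^7/7 - x^6/3 + 2·x^5/5 - x^4/2 + 2·x^3/3 - x^2 + 2·x - 1 + O(x^8).
The coefficient of x^7 is 2/7.

Final answer: 2/7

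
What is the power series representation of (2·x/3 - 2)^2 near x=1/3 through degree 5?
256/81 - 64·(x - 1/3)/27 + 4·(x - 1/3)^2/9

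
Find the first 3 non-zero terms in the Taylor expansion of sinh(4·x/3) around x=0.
128·x^5/3645 + 32·x^3/81 + 4·x/3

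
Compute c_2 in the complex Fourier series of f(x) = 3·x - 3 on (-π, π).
Compute the real Fourier coefficients first: a_2 = 0, b_2 = -3.
Then c_2 = (a_2 − i·b_2)/2 = 3·i/2.

Final answer: 3·i/2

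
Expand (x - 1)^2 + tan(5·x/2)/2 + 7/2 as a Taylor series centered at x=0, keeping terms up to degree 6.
625·x^5/96 + 125·x^3/48 + x^2 - 3·x/4 + 9/2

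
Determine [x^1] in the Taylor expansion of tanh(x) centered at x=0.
Expand to order 1: tanh(x) = x + O(x^2).
The coefficient of x^1 is 1.

Final answer: 1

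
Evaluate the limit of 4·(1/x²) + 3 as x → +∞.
Evaluate the dominant behaviour as x → +∞; each term tends to a finite value or vanishes.
Limit = 3.

Final answer: 3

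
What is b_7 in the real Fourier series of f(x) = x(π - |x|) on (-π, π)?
b_7 = (1/π) ∫_{-π}^{π} f(x)·sin(7x) dx.
Evaluate the integral (use parity and integration by parts as needed): b_7 = 8/(343·π).

Final answer: 8/(343·π)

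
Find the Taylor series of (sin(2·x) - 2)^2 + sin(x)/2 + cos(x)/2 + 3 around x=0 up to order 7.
341·x^7/3360 + 91·x^6/32 - 17·x^5/16 - 85·x^4/16 + 21·x^3/4 + 15·x^2/4 - 15·x/2 + 15/2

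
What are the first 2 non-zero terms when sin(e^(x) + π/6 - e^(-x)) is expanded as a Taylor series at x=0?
√(3)·x + 1/2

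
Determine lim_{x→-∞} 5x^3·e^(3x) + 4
The product is a 0·∞ indeterminate form at x → -∞.
Rewrite the product as 5x^3 / e^(-3x) (an ∞/∞ form) and apply L'Hôpital, or use the standard hierarchy e^(3|x|) ≫ |x^3| as x → -∞.
The indeterminate product → 0, so the limit = 4.

Final answer: 4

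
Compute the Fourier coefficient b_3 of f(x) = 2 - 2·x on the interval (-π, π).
b_3 = (1/π) ∫_{-π}^{π} f(x)·sin(3x) dx.
Evaluate the integral (use parity and integration by parts as needed): b_3 = -4/3.

Final answer: -4/3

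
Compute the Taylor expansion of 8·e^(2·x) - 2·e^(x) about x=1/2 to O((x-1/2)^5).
-2·e^(1/2) + 8·e + (-2·e^(1/2) + 16·e)·(x - 1/2) + (-e^(1/2) + 16·e)·(x - 1/2)^2 + (-e^(1/2)/3 + 32·e/3)·(x - 1/2)^3 + (-e^(1/2)/12 + 16·e/3)·(x - 1/2)^4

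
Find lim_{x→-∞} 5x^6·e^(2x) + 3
The product is a 0·∞ indeterminate form at x → -∞.
Rewrite the product as 5x^6 / e^(-2x) (an ∞/∞ form) and apply L'Hôpital, or use the standard hierarchy e^(2|x|) ≫ |x^6| as x → -∞.
The indeterminate product → 0, so the limit = 3.

Final answer: 3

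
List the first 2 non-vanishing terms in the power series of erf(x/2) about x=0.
-x^3/(12·√(π)) + x/√(π)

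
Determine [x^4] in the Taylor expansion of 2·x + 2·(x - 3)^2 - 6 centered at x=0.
Expand to order 4: 2·x + 2·(x - 3)^2 - 6 = 2·x^2 - 10·x + 12 + O(x^5).
The coefficient of x^4 is 0.

Final answer: 0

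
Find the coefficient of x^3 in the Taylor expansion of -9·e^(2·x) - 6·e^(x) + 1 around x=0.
Expand to order 3: -9·e^(2·x) - 6·e^(x) + 1 = -13·x^3 - 21·x^2 - 24·x - 14 + O(x^4).
The coefficient of x^3 is -13.

Final answer: -13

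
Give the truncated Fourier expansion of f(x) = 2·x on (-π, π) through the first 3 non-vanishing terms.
4·sin(x) - 2·sin(2·x) + 4·sin(3·x)/3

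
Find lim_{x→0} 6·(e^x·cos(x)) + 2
Direct substitution at x = 0 gives 8.

Final answer: 8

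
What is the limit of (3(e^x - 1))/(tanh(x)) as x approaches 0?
Both numerator and denominator → 0 as x → 0; this is a 0/0 indeterminate form.
Expand each to leading order near x = 0: numerator ~ 3·x, denominator ~ x.
The limit of the ratio is 3.

Final answer: 3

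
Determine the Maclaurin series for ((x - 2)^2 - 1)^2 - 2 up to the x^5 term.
x^4 - 8·x^3 + 22·x^2 - 24·x + 7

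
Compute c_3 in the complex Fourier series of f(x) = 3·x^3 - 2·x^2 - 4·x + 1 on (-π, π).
Compute the real Fourier coefficients first: a_3 = 8/9, b_3 = -4 + 2·π^2.
Then c_3 = (a_3 − i·b_3)/2 = 4/9 - i·π^2 + 2·i.

Final answer: 4/9 - i·π^2 + 2·i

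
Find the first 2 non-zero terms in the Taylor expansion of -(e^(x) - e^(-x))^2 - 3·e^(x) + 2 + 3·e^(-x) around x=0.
2 - 6·x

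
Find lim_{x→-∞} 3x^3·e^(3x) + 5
The product is a 0·∞ indeterminate form at x → -∞.
Rewrite the product as 3x^3 / e^(-3x) (an ∞/∞ form) and apply L'Hôpital, or use the standard hierarchy e^(3|x|) ≫ |x^3| as x → -∞.
The indeterminate product → 0, so the limit = 5.

Final answer: 5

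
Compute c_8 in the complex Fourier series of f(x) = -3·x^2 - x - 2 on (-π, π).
Compute the real Fourier coefficients first: a_8 = -3/16, b_8 = 1/4.
Then c_8 = (a_8 − i·b_8)/2 = -3/32 - i/8.

Final answer: -3/32 - i/8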